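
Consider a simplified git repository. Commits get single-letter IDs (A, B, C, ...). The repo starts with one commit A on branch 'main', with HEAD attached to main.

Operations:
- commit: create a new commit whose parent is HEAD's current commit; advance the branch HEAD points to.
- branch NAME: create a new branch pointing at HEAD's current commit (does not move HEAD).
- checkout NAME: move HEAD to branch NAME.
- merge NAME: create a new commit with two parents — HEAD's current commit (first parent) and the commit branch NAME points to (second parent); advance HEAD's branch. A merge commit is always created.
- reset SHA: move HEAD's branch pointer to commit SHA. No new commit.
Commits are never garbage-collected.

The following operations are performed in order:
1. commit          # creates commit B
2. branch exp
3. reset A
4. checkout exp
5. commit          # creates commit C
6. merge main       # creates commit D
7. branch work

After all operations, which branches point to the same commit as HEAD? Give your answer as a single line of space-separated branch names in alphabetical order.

After op 1 (commit): HEAD=main@B [main=B]
After op 2 (branch): HEAD=main@B [exp=B main=B]
After op 3 (reset): HEAD=main@A [exp=B main=A]
After op 4 (checkout): HEAD=exp@B [exp=B main=A]
After op 5 (commit): HEAD=exp@C [exp=C main=A]
After op 6 (merge): HEAD=exp@D [exp=D main=A]
After op 7 (branch): HEAD=exp@D [exp=D main=A work=D]

Answer: exp work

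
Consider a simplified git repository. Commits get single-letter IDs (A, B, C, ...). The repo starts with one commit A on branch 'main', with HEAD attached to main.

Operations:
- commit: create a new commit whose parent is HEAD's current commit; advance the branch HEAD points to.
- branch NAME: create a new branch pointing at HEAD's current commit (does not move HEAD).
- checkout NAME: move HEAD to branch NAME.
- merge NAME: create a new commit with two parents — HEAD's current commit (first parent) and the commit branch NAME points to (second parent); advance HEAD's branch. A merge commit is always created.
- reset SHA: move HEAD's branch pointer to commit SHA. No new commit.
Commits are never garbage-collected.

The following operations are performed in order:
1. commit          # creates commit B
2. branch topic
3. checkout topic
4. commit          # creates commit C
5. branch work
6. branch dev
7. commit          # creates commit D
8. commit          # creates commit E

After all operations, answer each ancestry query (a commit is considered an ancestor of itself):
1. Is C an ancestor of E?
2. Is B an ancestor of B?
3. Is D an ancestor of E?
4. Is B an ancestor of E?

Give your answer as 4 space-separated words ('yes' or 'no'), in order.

Answer: yes yes yes yes

Derivation:
After op 1 (commit): HEAD=main@B [main=B]
After op 2 (branch): HEAD=main@B [main=B topic=B]
After op 3 (checkout): HEAD=topic@B [main=B topic=B]
After op 4 (commit): HEAD=topic@C [main=B topic=C]
After op 5 (branch): HEAD=topic@C [main=B topic=C work=C]
After op 6 (branch): HEAD=topic@C [dev=C main=B topic=C work=C]
After op 7 (commit): HEAD=topic@D [dev=C main=B topic=D work=C]
After op 8 (commit): HEAD=topic@E [dev=C main=B topic=E work=C]
ancestors(E) = {A,B,C,D,E}; C in? yes
ancestors(B) = {A,B}; B in? yes
ancestors(E) = {A,B,C,D,E}; D in? yes
ancestors(E) = {A,B,C,D,E}; B in? yes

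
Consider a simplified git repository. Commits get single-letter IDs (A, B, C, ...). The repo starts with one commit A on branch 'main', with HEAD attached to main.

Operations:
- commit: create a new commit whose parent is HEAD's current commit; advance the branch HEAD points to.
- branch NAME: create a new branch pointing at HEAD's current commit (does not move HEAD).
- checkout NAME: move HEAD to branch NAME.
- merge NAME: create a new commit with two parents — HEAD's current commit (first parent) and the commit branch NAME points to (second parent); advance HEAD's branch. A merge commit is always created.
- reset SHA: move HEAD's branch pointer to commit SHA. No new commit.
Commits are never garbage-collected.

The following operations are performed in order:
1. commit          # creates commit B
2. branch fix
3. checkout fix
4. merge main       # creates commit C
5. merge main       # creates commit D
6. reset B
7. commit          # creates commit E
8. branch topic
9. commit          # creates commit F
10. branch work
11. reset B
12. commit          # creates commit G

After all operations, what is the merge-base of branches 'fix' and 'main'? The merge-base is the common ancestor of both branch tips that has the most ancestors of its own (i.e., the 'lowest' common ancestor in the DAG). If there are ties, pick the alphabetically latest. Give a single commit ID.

After op 1 (commit): HEAD=main@B [main=B]
After op 2 (branch): HEAD=main@B [fix=B main=B]
After op 3 (checkout): HEAD=fix@B [fix=B main=B]
After op 4 (merge): HEAD=fix@C [fix=C main=B]
After op 5 (merge): HEAD=fix@D [fix=D main=B]
After op 6 (reset): HEAD=fix@B [fix=B main=B]
After op 7 (commit): HEAD=fix@E [fix=E main=B]
After op 8 (branch): HEAD=fix@E [fix=E main=B topic=E]
After op 9 (commit): HEAD=fix@F [fix=F main=B topic=E]
After op 10 (branch): HEAD=fix@F [fix=F main=B topic=E work=F]
After op 11 (reset): HEAD=fix@B [fix=B main=B topic=E work=F]
After op 12 (commit): HEAD=fix@G [fix=G main=B topic=E work=F]
ancestors(fix=G): ['A', 'B', 'G']
ancestors(main=B): ['A', 'B']
common: ['A', 'B']

Answer: B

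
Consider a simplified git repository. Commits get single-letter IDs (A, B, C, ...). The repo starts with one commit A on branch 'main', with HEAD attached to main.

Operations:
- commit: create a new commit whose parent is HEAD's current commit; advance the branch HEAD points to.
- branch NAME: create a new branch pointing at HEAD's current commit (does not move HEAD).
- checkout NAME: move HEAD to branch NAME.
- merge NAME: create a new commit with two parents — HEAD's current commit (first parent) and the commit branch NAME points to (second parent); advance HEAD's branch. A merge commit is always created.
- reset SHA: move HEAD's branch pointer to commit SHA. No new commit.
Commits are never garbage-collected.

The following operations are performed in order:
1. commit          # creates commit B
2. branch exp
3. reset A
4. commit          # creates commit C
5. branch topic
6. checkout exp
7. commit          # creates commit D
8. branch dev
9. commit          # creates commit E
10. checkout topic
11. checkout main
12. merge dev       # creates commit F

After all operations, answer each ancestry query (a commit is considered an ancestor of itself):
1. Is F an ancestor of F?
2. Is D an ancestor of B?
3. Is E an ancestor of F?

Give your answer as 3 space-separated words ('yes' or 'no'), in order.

After op 1 (commit): HEAD=main@B [main=B]
After op 2 (branch): HEAD=main@B [exp=B main=B]
After op 3 (reset): HEAD=main@A [exp=B main=A]
After op 4 (commit): HEAD=main@C [exp=B main=C]
After op 5 (branch): HEAD=main@C [exp=B main=C topic=C]
After op 6 (checkout): HEAD=exp@B [exp=B main=C topic=C]
After op 7 (commit): HEAD=exp@D [exp=D main=C topic=C]
After op 8 (branch): HEAD=exp@D [dev=D exp=D main=C topic=C]
After op 9 (commit): HEAD=exp@E [dev=D exp=E main=C topic=C]
After op 10 (checkout): HEAD=topic@C [dev=D exp=E main=C topic=C]
After op 11 (checkout): HEAD=main@C [dev=D exp=E main=C topic=C]
After op 12 (merge): HEAD=main@F [dev=D exp=E main=F topic=C]
ancestors(F) = {A,B,C,D,F}; F in? yes
ancestors(B) = {A,B}; D in? no
ancestors(F) = {A,B,C,D,F}; E in? no

Answer: yes no no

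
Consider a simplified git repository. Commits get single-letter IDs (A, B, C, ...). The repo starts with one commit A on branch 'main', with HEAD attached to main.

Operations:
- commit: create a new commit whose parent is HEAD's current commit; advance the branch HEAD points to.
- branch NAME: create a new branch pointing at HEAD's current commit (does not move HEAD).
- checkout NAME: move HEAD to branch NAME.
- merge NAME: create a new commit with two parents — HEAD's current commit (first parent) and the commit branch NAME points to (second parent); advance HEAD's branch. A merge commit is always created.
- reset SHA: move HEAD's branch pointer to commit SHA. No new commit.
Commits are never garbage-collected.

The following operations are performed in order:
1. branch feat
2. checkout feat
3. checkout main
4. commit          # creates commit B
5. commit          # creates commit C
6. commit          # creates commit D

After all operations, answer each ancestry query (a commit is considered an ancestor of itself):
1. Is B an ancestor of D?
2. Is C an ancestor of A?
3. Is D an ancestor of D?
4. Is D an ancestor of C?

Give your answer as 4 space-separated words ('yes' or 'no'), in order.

After op 1 (branch): HEAD=main@A [feat=A main=A]
After op 2 (checkout): HEAD=feat@A [feat=A main=A]
After op 3 (checkout): HEAD=main@A [feat=A main=A]
After op 4 (commit): HEAD=main@B [feat=A main=B]
After op 5 (commit): HEAD=main@C [feat=A main=C]
After op 6 (commit): HEAD=main@D [feat=A main=D]
ancestors(D) = {A,B,C,D}; B in? yes
ancestors(A) = {A}; C in? no
ancestors(D) = {A,B,C,D}; D in? yes
ancestors(C) = {A,B,C}; D in? no

Answer: yes no yes no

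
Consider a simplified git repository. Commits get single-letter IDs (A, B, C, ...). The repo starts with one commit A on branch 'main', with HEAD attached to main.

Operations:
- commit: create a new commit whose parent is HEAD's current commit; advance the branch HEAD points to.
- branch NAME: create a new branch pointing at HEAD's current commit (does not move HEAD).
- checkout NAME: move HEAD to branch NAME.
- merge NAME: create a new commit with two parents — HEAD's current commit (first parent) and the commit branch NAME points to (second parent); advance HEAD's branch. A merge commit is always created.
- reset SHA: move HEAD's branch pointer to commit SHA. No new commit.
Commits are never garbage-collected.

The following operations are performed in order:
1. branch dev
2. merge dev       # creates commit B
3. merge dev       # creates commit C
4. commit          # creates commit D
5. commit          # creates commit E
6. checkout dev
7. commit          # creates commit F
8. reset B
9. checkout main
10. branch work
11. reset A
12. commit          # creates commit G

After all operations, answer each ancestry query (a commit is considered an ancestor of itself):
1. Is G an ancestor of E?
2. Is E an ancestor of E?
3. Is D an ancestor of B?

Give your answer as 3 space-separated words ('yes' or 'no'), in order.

After op 1 (branch): HEAD=main@A [dev=A main=A]
After op 2 (merge): HEAD=main@B [dev=A main=B]
After op 3 (merge): HEAD=main@C [dev=A main=C]
After op 4 (commit): HEAD=main@D [dev=A main=D]
After op 5 (commit): HEAD=main@E [dev=A main=E]
After op 6 (checkout): HEAD=dev@A [dev=A main=E]
After op 7 (commit): HEAD=dev@F [dev=F main=E]
After op 8 (reset): HEAD=dev@B [dev=B main=E]
After op 9 (checkout): HEAD=main@E [dev=B main=E]
After op 10 (branch): HEAD=main@E [dev=B main=E work=E]
After op 11 (reset): HEAD=main@A [dev=B main=A work=E]
After op 12 (commit): HEAD=main@G [dev=B main=G work=E]
ancestors(E) = {A,B,C,D,E}; G in? no
ancestors(E) = {A,B,C,D,E}; E in? yes
ancestors(B) = {A,B}; D in? no

Answer: no yes no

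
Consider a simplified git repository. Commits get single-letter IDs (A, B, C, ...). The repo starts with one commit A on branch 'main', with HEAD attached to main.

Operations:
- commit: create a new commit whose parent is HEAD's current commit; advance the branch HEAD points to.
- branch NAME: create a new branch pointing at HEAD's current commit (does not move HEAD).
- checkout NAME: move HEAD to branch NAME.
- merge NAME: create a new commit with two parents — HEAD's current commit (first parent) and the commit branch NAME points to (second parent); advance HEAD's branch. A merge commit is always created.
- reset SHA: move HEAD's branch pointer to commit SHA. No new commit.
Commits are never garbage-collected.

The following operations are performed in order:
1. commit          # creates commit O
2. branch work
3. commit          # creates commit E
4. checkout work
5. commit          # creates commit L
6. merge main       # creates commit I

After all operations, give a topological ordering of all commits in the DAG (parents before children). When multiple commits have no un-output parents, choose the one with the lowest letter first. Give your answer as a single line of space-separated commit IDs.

Answer: A O E L I

Derivation:
After op 1 (commit): HEAD=main@O [main=O]
After op 2 (branch): HEAD=main@O [main=O work=O]
After op 3 (commit): HEAD=main@E [main=E work=O]
After op 4 (checkout): HEAD=work@O [main=E work=O]
After op 5 (commit): HEAD=work@L [main=E work=L]
After op 6 (merge): HEAD=work@I [main=E work=I]
commit A: parents=[]
commit E: parents=['O']
commit I: parents=['L', 'E']
commit L: parents=['O']
commit O: parents=['A']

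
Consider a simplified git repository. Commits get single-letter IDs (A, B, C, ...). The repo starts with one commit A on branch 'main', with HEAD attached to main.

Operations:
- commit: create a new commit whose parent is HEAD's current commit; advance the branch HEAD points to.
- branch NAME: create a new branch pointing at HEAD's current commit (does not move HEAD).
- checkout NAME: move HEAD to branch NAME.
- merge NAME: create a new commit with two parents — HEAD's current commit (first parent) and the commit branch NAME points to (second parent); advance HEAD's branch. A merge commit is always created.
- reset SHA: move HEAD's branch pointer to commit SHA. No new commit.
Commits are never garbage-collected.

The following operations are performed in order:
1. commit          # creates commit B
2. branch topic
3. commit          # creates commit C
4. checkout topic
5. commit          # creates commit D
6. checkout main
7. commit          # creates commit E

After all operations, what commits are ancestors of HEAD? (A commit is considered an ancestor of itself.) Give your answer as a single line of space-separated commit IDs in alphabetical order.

Answer: A B C E

Derivation:
After op 1 (commit): HEAD=main@B [main=B]
After op 2 (branch): HEAD=main@B [main=B topic=B]
After op 3 (commit): HEAD=main@C [main=C topic=B]
After op 4 (checkout): HEAD=topic@B [main=C topic=B]
After op 5 (commit): HEAD=topic@D [main=C topic=D]
After op 6 (checkout): HEAD=main@C [main=C topic=D]
After op 7 (commit): HEAD=main@E [main=E topic=D]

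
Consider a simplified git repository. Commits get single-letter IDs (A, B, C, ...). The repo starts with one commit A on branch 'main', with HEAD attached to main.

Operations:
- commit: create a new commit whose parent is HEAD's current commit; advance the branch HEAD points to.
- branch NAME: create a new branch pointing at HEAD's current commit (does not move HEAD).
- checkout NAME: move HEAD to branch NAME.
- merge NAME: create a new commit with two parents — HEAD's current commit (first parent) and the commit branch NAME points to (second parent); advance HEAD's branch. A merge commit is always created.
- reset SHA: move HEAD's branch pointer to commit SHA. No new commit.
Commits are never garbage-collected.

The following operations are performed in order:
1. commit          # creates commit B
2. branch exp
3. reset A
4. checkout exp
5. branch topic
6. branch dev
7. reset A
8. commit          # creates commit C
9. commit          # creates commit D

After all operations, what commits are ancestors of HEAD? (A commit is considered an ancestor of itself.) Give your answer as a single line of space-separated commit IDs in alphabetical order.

Answer: A C D

Derivation:
After op 1 (commit): HEAD=main@B [main=B]
After op 2 (branch): HEAD=main@B [exp=B main=B]
After op 3 (reset): HEAD=main@A [exp=B main=A]
After op 4 (checkout): HEAD=exp@B [exp=B main=A]
After op 5 (branch): HEAD=exp@B [exp=B main=A topic=B]
After op 6 (branch): HEAD=exp@B [dev=B exp=B main=A topic=B]
After op 7 (reset): HEAD=exp@A [dev=B exp=A main=A topic=B]
After op 8 (commit): HEAD=exp@C [dev=B exp=C main=A topic=B]
After op 9 (commit): HEAD=exp@D [dev=B exp=D main=A topic=B]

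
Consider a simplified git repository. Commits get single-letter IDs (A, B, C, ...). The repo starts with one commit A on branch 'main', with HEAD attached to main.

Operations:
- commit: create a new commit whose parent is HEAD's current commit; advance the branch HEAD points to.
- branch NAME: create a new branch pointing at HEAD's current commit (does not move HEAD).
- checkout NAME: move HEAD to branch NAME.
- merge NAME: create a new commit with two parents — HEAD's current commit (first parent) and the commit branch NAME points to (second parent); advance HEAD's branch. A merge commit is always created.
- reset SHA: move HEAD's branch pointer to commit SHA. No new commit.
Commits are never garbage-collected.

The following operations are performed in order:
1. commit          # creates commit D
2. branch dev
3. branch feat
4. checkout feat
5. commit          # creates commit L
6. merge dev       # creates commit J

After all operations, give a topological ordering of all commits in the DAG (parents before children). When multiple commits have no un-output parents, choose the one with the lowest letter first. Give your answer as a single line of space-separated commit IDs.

After op 1 (commit): HEAD=main@D [main=D]
After op 2 (branch): HEAD=main@D [dev=D main=D]
After op 3 (branch): HEAD=main@D [dev=D feat=D main=D]
After op 4 (checkout): HEAD=feat@D [dev=D feat=D main=D]
After op 5 (commit): HEAD=feat@L [dev=D feat=L main=D]
After op 6 (merge): HEAD=feat@J [dev=D feat=J main=D]
commit A: parents=[]
commit D: parents=['A']
commit J: parents=['L', 'D']
commit L: parents=['D']

Answer: A D L J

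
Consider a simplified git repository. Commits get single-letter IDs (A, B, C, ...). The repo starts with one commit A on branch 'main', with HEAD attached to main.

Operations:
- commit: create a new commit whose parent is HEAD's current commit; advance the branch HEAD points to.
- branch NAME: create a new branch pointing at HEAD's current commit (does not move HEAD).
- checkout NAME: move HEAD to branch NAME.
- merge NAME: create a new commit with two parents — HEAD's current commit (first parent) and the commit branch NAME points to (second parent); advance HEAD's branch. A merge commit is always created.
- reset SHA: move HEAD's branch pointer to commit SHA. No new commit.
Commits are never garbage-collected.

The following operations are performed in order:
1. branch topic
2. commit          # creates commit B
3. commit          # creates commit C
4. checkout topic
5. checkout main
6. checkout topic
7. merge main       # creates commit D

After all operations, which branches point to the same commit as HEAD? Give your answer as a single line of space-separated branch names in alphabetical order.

Answer: topic

Derivation:
After op 1 (branch): HEAD=main@A [main=A topic=A]
After op 2 (commit): HEAD=main@B [main=B topic=A]
After op 3 (commit): HEAD=main@C [main=C topic=A]
After op 4 (checkout): HEAD=topic@A [main=C topic=A]
After op 5 (checkout): HEAD=main@C [main=C topic=A]
After op 6 (checkout): HEAD=topic@A [main=C topic=A]
After op 7 (merge): HEAD=topic@D [main=C topic=D]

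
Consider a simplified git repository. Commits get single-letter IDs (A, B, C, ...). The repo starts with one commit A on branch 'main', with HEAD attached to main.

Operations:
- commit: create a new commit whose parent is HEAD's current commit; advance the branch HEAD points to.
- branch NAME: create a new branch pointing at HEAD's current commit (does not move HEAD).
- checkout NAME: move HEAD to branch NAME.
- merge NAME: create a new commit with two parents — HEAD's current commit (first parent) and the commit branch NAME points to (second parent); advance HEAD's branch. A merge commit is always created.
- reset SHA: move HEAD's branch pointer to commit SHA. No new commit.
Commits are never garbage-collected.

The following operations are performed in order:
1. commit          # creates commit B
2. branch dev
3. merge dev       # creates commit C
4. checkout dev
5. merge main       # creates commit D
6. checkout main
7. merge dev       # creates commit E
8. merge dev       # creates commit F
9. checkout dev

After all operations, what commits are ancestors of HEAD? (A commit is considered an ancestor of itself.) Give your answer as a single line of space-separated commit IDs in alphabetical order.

Answer: A B C D

Derivation:
After op 1 (commit): HEAD=main@B [main=B]
After op 2 (branch): HEAD=main@B [dev=B main=B]
After op 3 (merge): HEAD=main@C [dev=B main=C]
After op 4 (checkout): HEAD=dev@B [dev=B main=C]
After op 5 (merge): HEAD=dev@D [dev=D main=C]
After op 6 (checkout): HEAD=main@C [dev=D main=C]
After op 7 (merge): HEAD=main@E [dev=D main=E]
After op 8 (merge): HEAD=main@F [dev=D main=F]
After op 9 (checkout): HEAD=dev@D [dev=D main=F]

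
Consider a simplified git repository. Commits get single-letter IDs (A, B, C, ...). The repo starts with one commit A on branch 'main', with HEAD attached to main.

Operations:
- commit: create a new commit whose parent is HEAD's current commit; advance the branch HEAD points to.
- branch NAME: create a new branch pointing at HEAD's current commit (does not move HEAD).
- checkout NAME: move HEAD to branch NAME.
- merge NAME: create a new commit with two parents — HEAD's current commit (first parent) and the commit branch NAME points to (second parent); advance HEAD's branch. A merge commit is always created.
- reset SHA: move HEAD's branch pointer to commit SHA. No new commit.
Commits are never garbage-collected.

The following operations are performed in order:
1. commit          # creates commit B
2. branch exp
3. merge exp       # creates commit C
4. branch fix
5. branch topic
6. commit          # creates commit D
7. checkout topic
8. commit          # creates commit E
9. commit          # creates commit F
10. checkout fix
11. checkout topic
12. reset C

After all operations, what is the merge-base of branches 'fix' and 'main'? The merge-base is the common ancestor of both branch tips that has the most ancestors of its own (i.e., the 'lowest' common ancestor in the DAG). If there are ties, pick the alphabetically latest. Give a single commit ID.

Answer: C

Derivation:
After op 1 (commit): HEAD=main@B [main=B]
After op 2 (branch): HEAD=main@B [exp=B main=B]
After op 3 (merge): HEAD=main@C [exp=B main=C]
After op 4 (branch): HEAD=main@C [exp=B fix=C main=C]
After op 5 (branch): HEAD=main@C [exp=B fix=C main=C topic=C]
After op 6 (commit): HEAD=main@D [exp=B fix=C main=D topic=C]
After op 7 (checkout): HEAD=topic@C [exp=B fix=C main=D topic=C]
After op 8 (commit): HEAD=topic@E [exp=B fix=C main=D topic=E]
After op 9 (commit): HEAD=topic@F [exp=B fix=C main=D topic=F]
After op 10 (checkout): HEAD=fix@C [exp=B fix=C main=D topic=F]
After op 11 (checkout): HEAD=topic@F [exp=B fix=C main=D topic=F]
After op 12 (reset): HEAD=topic@C [exp=B fix=C main=D topic=C]
ancestors(fix=C): ['A', 'B', 'C']
ancestors(main=D): ['A', 'B', 'C', 'D']
common: ['A', 'B', 'C']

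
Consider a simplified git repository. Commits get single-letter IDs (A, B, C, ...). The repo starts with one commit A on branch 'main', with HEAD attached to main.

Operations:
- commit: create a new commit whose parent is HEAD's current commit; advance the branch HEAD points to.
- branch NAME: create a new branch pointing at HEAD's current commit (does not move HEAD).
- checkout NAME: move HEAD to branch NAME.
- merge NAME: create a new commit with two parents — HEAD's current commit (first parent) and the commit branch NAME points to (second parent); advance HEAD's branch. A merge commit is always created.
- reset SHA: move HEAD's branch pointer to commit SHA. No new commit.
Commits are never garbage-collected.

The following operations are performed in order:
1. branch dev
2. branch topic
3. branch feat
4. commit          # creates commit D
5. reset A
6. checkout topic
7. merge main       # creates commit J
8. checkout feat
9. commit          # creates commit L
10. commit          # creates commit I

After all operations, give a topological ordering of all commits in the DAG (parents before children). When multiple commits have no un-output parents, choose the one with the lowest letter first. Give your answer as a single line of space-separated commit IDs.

After op 1 (branch): HEAD=main@A [dev=A main=A]
After op 2 (branch): HEAD=main@A [dev=A main=A topic=A]
After op 3 (branch): HEAD=main@A [dev=A feat=A main=A topic=A]
After op 4 (commit): HEAD=main@D [dev=A feat=A main=D topic=A]
After op 5 (reset): HEAD=main@A [dev=A feat=A main=A topic=A]
After op 6 (checkout): HEAD=topic@A [dev=A feat=A main=A topic=A]
After op 7 (merge): HEAD=topic@J [dev=A feat=A main=A topic=J]
After op 8 (checkout): HEAD=feat@A [dev=A feat=A main=A topic=J]
After op 9 (commit): HEAD=feat@L [dev=A feat=L main=A topic=J]
After op 10 (commit): HEAD=feat@I [dev=A feat=I main=A topic=J]
commit A: parents=[]
commit D: parents=['A']
commit I: parents=['L']
commit J: parents=['A', 'A']
commit L: parents=['A']

Answer: A D J L I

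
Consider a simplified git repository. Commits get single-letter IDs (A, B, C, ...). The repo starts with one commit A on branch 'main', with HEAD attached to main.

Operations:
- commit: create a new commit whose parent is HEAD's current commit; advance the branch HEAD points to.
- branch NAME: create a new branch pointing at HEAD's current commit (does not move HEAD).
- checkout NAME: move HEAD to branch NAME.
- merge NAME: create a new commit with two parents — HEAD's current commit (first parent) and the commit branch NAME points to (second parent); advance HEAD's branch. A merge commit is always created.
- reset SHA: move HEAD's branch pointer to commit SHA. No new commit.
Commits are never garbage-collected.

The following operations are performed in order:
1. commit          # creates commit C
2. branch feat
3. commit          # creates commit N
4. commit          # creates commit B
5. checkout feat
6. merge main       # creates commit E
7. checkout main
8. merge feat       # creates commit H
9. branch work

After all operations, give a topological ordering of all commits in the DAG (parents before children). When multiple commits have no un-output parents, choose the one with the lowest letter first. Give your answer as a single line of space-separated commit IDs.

After op 1 (commit): HEAD=main@C [main=C]
After op 2 (branch): HEAD=main@C [feat=C main=C]
After op 3 (commit): HEAD=main@N [feat=C main=N]
After op 4 (commit): HEAD=main@B [feat=C main=B]
After op 5 (checkout): HEAD=feat@C [feat=C main=B]
After op 6 (merge): HEAD=feat@E [feat=E main=B]
After op 7 (checkout): HEAD=main@B [feat=E main=B]
After op 8 (merge): HEAD=main@H [feat=E main=H]
After op 9 (branch): HEAD=main@H [feat=E main=H work=H]
commit A: parents=[]
commit B: parents=['N']
commit C: parents=['A']
commit E: parents=['C', 'B']
commit H: parents=['B', 'E']
commit N: parents=['C']

Answer: A C N B E H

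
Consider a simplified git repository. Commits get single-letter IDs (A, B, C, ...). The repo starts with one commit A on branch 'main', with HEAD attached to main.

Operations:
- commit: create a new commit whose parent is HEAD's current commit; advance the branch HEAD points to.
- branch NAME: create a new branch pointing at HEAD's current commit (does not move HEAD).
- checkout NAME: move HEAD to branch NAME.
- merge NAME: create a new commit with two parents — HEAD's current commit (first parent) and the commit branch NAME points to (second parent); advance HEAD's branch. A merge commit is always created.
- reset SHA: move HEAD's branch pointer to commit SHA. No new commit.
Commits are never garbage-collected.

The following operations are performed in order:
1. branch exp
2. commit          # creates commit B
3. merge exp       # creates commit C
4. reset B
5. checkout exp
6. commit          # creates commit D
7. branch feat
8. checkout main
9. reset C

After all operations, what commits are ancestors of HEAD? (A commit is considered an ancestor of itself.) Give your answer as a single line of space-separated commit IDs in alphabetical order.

After op 1 (branch): HEAD=main@A [exp=A main=A]
After op 2 (commit): HEAD=main@B [exp=A main=B]
After op 3 (merge): HEAD=main@C [exp=A main=C]
After op 4 (reset): HEAD=main@B [exp=A main=B]
After op 5 (checkout): HEAD=exp@A [exp=A main=B]
After op 6 (commit): HEAD=exp@D [exp=D main=B]
After op 7 (branch): HEAD=exp@D [exp=D feat=D main=B]
After op 8 (checkout): HEAD=main@B [exp=D feat=D main=B]
After op 9 (reset): HEAD=main@C [exp=D feat=D main=C]

Answer: A B C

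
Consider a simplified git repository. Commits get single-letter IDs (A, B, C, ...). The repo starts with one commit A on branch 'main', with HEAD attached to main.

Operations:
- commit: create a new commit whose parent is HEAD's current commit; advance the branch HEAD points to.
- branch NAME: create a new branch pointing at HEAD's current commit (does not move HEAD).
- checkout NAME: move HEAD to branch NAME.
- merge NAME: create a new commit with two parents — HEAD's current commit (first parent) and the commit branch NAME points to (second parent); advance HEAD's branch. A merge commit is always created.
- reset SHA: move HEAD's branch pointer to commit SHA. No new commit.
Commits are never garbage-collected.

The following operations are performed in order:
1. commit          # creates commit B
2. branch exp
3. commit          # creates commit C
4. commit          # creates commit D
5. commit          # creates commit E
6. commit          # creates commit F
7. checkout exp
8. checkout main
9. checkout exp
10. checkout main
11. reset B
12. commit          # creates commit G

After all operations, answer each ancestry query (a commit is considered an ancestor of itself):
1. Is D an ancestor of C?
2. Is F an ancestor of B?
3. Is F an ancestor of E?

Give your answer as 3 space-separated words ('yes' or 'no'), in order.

After op 1 (commit): HEAD=main@B [main=B]
After op 2 (branch): HEAD=main@B [exp=B main=B]
After op 3 (commit): HEAD=main@C [exp=B main=C]
After op 4 (commit): HEAD=main@D [exp=B main=D]
After op 5 (commit): HEAD=main@E [exp=B main=E]
After op 6 (commit): HEAD=main@F [exp=B main=F]
After op 7 (checkout): HEAD=exp@B [exp=B main=F]
After op 8 (checkout): HEAD=main@F [exp=B main=F]
After op 9 (checkout): HEAD=exp@B [exp=B main=F]
After op 10 (checkout): HEAD=main@F [exp=B main=F]
After op 11 (reset): HEAD=main@B [exp=B main=B]
After op 12 (commit): HEAD=main@G [exp=B main=G]
ancestors(C) = {A,B,C}; D in? no
ancestors(B) = {A,B}; F in? no
ancestors(E) = {A,B,C,D,E}; F in? no

Answer: no no no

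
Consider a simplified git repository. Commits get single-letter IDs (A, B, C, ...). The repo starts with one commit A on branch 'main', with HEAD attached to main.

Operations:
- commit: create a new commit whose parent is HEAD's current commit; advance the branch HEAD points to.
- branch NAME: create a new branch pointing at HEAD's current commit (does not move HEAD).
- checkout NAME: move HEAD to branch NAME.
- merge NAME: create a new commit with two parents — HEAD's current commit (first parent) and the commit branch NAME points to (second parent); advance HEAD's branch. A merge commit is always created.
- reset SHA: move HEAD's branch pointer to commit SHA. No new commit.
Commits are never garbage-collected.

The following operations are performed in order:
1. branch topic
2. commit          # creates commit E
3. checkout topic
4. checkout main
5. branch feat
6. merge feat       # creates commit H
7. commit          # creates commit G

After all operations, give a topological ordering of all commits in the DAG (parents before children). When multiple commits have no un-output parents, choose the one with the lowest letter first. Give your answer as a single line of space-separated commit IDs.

Answer: A E H G

Derivation:
After op 1 (branch): HEAD=main@A [main=A topic=A]
After op 2 (commit): HEAD=main@E [main=E topic=A]
After op 3 (checkout): HEAD=topic@A [main=E topic=A]
After op 4 (checkout): HEAD=main@E [main=E topic=A]
After op 5 (branch): HEAD=main@E [feat=E main=E topic=A]
After op 6 (merge): HEAD=main@H [feat=E main=H topic=A]
After op 7 (commit): HEAD=main@G [feat=E main=G topic=A]
commit A: parents=[]
commit E: parents=['A']
commit G: parents=['H']
commit H: parents=['E', 'E']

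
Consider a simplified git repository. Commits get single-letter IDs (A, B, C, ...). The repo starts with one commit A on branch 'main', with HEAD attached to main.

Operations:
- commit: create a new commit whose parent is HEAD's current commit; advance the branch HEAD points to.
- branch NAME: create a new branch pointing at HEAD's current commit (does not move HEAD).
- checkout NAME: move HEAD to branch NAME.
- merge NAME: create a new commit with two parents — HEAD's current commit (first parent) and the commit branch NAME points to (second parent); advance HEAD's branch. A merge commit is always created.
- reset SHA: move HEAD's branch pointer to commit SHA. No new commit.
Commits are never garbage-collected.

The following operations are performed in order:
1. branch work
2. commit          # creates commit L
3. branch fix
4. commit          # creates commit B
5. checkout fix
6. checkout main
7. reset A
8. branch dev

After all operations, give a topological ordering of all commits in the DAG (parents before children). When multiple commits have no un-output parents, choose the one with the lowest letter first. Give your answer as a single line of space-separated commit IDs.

After op 1 (branch): HEAD=main@A [main=A work=A]
After op 2 (commit): HEAD=main@L [main=L work=A]
After op 3 (branch): HEAD=main@L [fix=L main=L work=A]
After op 4 (commit): HEAD=main@B [fix=L main=B work=A]
After op 5 (checkout): HEAD=fix@L [fix=L main=B work=A]
After op 6 (checkout): HEAD=main@B [fix=L main=B work=A]
After op 7 (reset): HEAD=main@A [fix=L main=A work=A]
After op 8 (branch): HEAD=main@A [dev=A fix=L main=A work=A]
commit A: parents=[]
commit B: parents=['L']
commit L: parents=['A']

Answer: A L B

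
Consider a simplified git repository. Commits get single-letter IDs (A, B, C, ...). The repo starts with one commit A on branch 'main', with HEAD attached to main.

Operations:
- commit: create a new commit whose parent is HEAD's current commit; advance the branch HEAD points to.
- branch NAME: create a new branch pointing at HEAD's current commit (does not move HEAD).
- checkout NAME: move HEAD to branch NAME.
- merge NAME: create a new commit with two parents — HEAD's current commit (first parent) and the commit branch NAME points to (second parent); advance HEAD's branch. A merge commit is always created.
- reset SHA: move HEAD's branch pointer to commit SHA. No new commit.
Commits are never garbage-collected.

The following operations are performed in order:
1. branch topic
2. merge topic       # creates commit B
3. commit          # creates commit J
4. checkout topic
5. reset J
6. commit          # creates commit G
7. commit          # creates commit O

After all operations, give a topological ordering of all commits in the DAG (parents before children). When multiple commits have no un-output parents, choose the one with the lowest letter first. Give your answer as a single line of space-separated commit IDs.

Answer: A B J G O

Derivation:
After op 1 (branch): HEAD=main@A [main=A topic=A]
After op 2 (merge): HEAD=main@B [main=B topic=A]
After op 3 (commit): HEAD=main@J [main=J topic=A]
After op 4 (checkout): HEAD=topic@A [main=J topic=A]
After op 5 (reset): HEAD=topic@J [main=J topic=J]
After op 6 (commit): HEAD=topic@G [main=J topic=G]
After op 7 (commit): HEAD=topic@O [main=J topic=O]
commit A: parents=[]
commit B: parents=['A', 'A']
commit G: parents=['J']
commit J: parents=['B']
commit O: parents=['G']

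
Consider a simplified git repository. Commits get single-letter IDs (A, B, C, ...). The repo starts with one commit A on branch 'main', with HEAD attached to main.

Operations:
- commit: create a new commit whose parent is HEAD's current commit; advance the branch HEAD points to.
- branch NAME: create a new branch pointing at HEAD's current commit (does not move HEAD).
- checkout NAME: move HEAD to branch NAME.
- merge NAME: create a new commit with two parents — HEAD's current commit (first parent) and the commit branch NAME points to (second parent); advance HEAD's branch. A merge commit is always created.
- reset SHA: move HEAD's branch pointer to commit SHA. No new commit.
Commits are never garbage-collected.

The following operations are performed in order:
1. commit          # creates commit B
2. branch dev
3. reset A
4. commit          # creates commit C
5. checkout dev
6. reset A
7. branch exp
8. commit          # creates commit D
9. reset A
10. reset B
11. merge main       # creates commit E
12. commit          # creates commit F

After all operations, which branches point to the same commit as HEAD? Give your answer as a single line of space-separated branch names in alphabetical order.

After op 1 (commit): HEAD=main@B [main=B]
After op 2 (branch): HEAD=main@B [dev=B main=B]
After op 3 (reset): HEAD=main@A [dev=B main=A]
After op 4 (commit): HEAD=main@C [dev=B main=C]
After op 5 (checkout): HEAD=dev@B [dev=B main=C]
After op 6 (reset): HEAD=dev@A [dev=A main=C]
After op 7 (branch): HEAD=dev@A [dev=A exp=A main=C]
After op 8 (commit): HEAD=dev@D [dev=D exp=A main=C]
After op 9 (reset): HEAD=dev@A [dev=A exp=A main=C]
After op 10 (reset): HEAD=dev@B [dev=B exp=A main=C]
After op 11 (merge): HEAD=dev@E [dev=E exp=A main=C]
After op 12 (commit): HEAD=dev@F [dev=F exp=A main=C]

Answer: dev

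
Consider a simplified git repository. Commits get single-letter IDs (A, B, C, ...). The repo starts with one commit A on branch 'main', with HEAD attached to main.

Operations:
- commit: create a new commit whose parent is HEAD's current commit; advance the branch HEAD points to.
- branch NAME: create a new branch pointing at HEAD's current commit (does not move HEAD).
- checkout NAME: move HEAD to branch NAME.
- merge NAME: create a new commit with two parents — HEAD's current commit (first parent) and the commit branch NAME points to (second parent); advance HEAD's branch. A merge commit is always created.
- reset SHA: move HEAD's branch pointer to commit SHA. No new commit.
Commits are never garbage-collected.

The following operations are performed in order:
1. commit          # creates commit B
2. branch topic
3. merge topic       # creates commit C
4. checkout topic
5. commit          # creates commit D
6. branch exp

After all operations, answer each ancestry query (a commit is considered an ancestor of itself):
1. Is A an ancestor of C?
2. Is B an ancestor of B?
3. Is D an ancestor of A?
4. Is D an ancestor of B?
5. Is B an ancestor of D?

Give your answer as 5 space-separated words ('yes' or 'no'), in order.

Answer: yes yes no no yes

Derivation:
After op 1 (commit): HEAD=main@B [main=B]
After op 2 (branch): HEAD=main@B [main=B topic=B]
After op 3 (merge): HEAD=main@C [main=C topic=B]
After op 4 (checkout): HEAD=topic@B [main=C topic=B]
After op 5 (commit): HEAD=topic@D [main=C topic=D]
After op 6 (branch): HEAD=topic@D [exp=D main=C topic=D]
ancestors(C) = {A,B,C}; A in? yes
ancestors(B) = {A,B}; B in? yes
ancestors(A) = {A}; D in? no
ancestors(B) = {A,B}; D in? no
ancestors(D) = {A,B,D}; B in? yes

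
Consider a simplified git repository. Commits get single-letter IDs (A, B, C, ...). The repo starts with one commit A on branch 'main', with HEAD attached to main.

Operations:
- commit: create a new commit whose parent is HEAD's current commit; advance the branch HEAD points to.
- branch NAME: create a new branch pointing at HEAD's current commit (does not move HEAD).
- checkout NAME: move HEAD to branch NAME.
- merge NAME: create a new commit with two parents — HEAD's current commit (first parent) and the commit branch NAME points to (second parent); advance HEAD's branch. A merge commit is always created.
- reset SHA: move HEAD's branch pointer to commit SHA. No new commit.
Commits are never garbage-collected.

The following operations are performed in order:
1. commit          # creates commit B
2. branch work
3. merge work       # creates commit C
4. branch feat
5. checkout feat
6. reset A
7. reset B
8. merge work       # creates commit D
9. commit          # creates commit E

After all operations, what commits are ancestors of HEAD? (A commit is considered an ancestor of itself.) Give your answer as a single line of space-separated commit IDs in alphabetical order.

Answer: A B D E

Derivation:
After op 1 (commit): HEAD=main@B [main=B]
After op 2 (branch): HEAD=main@B [main=B work=B]
After op 3 (merge): HEAD=main@C [main=C work=B]
After op 4 (branch): HEAD=main@C [feat=C main=C work=B]
After op 5 (checkout): HEAD=feat@C [feat=C main=C work=B]
After op 6 (reset): HEAD=feat@A [feat=A main=C work=B]
After op 7 (reset): HEAD=feat@B [feat=B main=C work=B]
After op 8 (merge): HEAD=feat@D [feat=D main=C work=B]
After op 9 (commit): HEAD=feat@E [feat=E main=C work=B]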